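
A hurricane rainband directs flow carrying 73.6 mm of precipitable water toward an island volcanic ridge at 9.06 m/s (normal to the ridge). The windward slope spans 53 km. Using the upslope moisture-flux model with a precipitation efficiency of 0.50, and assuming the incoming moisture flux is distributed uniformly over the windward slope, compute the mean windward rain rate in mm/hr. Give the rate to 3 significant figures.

Incoming column moisture flux per unit ridge length: F = V × PW = 9.06 × 73.6 = 666.816 mm·m/s.
Spread over the 53 km slope with efficiency ε = 0.50: R = ε·F/W = 0.50 × 666.816 / 53000 m = 6.291e-03 mm/s.
R = 6.291e-03 × 3600 = 22.6 mm/hr.

R ≈ 22.6 mm/hr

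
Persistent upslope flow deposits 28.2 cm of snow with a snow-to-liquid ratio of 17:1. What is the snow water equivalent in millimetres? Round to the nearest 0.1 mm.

SWE = snow depth / ratio = 28.2 cm / 17 = 1.659 cm = 16.6 mm.

SWE ≈ 16.6 mm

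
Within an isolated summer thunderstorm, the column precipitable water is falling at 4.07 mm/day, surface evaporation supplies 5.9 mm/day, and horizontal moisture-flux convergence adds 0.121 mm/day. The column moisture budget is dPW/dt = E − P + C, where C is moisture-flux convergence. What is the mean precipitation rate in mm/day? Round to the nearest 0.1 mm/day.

dPW/dt = -4.07 mm/day.
P = E + C − dPW/dt = 5.9 + (0.121) − (-4.07) = 10.1 mm/day.

P ≈ 10.1 mm/day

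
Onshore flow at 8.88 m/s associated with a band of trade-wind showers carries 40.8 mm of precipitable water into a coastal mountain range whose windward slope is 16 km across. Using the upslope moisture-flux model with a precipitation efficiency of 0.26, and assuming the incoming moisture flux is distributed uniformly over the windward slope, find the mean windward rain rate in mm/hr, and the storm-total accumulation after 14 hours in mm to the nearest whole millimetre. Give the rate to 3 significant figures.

Incoming column moisture flux per unit ridge length: F = V × PW = 8.88 × 40.8 = 362.304 mm·m/s.
Spread over the 16 km slope with efficiency ε = 0.26: R = ε·F/W = 0.26 × 362.304 / 16000 m = 5.887e-03 mm/s.
R = 5.887e-03 × 3600 = 21.2 mm/hr.
Over 14 h: total = 21.2 × 14 = 296.8 ≈ 297 mm.

R ≈ 21.2 mm/hr; total ≈ 297 mm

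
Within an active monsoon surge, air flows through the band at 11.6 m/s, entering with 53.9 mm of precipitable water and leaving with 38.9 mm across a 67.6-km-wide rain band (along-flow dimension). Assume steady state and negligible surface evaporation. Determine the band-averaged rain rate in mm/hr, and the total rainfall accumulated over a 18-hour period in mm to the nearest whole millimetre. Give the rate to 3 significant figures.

R ≈ 9.27 mm/hr; total ≈ 167 mm

Column moisture flux per unit crosswind length is F = V × PW.
Inflow: F_in = 11.6 × 53.9 = 625.24 mm·m/s
Outflow: F_out = 11.6 × 38.9 = 451.24 mm·m/s
Steady-state rate R = (F_in − F_out)/L = (625.24 − 451.24) / 67600 m = 2.574e-03 mm/s.
R = 2.574e-03 × 3600 = 9.27 mm/hr.
Over 18 h: total = 9.27 × 18 = 166.86 ≈ 167 mm.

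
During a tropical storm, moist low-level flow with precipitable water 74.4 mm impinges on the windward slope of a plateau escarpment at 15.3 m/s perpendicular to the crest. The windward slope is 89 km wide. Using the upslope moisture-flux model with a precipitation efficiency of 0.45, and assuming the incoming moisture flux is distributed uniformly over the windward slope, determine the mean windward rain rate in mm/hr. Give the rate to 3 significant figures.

R ≈ 20.7 mm/hr

Incoming column moisture flux per unit ridge length: F = V × PW = 15.3 × 74.4 = 1138.32 mm·m/s.
Spread over the 89 km slope with efficiency ε = 0.45: R = ε·F/W = 0.45 × 1138.32 / 89000 m = 5.756e-03 mm/s.
R = 5.756e-03 × 3600 = 20.7 mm/hr.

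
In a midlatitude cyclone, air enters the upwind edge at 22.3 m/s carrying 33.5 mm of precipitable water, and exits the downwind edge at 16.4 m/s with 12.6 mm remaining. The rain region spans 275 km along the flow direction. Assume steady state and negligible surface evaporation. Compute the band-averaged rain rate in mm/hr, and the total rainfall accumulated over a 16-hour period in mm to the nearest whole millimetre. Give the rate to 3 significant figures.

R ≈ 7.07 mm/hr; total ≈ 113 mm

Column moisture flux per unit crosswind length is F = V × PW.
Inflow: F_in = 22.3 × 33.5 = 747.05 mm·m/s
Outflow: F_out = 16.4 × 12.6 = 206.64 mm·m/s
Steady-state rate R = (F_in − F_out)/L = (747.05 − 206.64) / 275000 m = 1.965e-03 mm/s.
R = 1.965e-03 × 3600 = 7.07 mm/hr.
Over 16 h: total = 7.07 × 16 = 113.12 ≈ 113 mm.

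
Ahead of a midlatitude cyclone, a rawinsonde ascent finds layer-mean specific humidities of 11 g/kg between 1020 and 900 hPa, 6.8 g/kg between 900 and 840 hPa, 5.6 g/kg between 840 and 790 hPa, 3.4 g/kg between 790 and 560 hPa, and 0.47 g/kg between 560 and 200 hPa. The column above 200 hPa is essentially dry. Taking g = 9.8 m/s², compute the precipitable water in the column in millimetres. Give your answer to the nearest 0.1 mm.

Precipitable water is the column-integrated vapour mass per unit area: PW = (1/g) Σ q̄ Δp, with q in kg/kg and Δp in Pa (1 kg/m² of water = 1 mm).
Layer 1020–900 hPa: Δp = 120 hPa = 12000 Pa, q̄ = 0.011 kg/kg → 0.011 × 12000 / 9.8 = 13.47 mm
Layer 900–840 hPa: Δp = 60 hPa = 6000 Pa, q̄ = 0.0068 kg/kg → 0.0068 × 6000 / 9.8 = 4.16 mm
Layer 840–790 hPa: Δp = 50 hPa = 5000 Pa, q̄ = 0.0056 kg/kg → 0.0056 × 5000 / 9.8 = 2.86 mm
Layer 790–560 hPa: Δp = 230 hPa = 23000 Pa, q̄ = 0.0034 kg/kg → 0.0034 × 23000 / 9.8 = 7.98 mm
Layer 560–200 hPa: Δp = 360 hPa = 36000 Pa, q̄ = 0.00047 kg/kg → 0.00047 × 36000 / 9.8 = 1.73 mm
PW = 13.47 + 4.16 + 2.86 + 7.98 + 1.73 = 30.20 ≈ 30.2 mm.

PW ≈ 30.2 mm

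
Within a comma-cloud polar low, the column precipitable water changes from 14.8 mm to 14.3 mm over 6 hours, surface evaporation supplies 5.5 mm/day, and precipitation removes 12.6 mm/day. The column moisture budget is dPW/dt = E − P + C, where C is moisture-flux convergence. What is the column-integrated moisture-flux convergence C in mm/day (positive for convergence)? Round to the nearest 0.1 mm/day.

C ≈ 5.1 mm/day

dPW/dt = (14.3 − 14.8) mm / (6/24 day) = -2.000 mm/day.
C = dPW/dt − E + P = (-2.000) − 5.5 + 12.6 = 5.1 mm/day.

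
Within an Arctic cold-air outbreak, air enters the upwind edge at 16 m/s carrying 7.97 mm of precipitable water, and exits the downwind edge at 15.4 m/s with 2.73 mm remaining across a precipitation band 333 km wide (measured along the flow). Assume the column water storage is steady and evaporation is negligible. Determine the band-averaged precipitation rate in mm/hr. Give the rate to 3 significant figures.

Column moisture flux per unit crosswind length is F = V × PW.
Inflow: F_in = 16 × 7.97 = 127.52 mm·m/s
Outflow: F_out = 15.4 × 2.73 = 42.042 mm·m/s
Steady-state rate R = (F_in − F_out)/L = (127.52 − 42.042) / 333000 m = 2.567e-04 mm/s.
R = 2.567e-04 × 3600 = 0.924 mm/hr.

R ≈ 0.924 mm/hr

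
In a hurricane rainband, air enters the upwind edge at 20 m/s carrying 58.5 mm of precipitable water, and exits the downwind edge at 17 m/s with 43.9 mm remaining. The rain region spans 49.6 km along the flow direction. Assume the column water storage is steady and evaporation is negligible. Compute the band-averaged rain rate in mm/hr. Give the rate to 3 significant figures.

Column moisture flux per unit crosswind length is F = V × PW.
Inflow: F_in = 20 × 58.5 = 1170 mm·m/s
Outflow: F_out = 17 × 43.9 = 746.3 mm·m/s
Steady-state rate R = (F_in − F_out)/L = (1170 − 746.3) / 49600 m = 8.542e-03 mm/s.
R = 8.542e-03 × 3600 = 30.8 mm/hr.

R ≈ 30.8 mm/hr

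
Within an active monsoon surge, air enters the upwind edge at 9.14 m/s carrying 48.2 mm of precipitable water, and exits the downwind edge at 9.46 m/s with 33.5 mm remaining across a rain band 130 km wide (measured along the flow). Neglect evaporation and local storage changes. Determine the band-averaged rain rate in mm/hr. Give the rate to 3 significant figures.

Column moisture flux per unit crosswind length is F = V × PW.
Inflow: F_in = 9.14 × 48.2 = 440.548 mm·m/s
Outflow: F_out = 9.46 × 33.5 = 316.91 mm·m/s
Steady-state rate R = (F_in − F_out)/L = (440.548 − 316.91) / 130000 m = 9.511e-04 mm/s.
R = 9.511e-04 × 3600 = 3.42 mm/hr.

R ≈ 3.42 mm/hr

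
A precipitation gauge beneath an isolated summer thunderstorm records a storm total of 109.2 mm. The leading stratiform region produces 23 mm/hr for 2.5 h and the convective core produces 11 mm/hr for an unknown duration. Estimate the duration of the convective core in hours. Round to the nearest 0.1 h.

duration ≈ 4.7 h

Known phases: 23 × 2.5 = 57.5 mm.
Remaining depth = 109.2 − 57.5 = 51.7 mm.
Duration = 51.7 / 11 = 4.7 h.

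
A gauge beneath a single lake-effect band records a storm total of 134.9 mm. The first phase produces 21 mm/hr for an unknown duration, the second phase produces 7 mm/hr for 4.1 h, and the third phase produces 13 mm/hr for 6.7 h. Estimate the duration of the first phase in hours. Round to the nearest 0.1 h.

duration ≈ 0.9 h

Known phases: 7 × 4.1 + 13 × 6.7 = 28.7 + 87.1 = 115.8 mm.
Remaining depth = 134.9 − 115.8 = 19.1 mm.
Duration = 19.1 / 21 = 0.9 h.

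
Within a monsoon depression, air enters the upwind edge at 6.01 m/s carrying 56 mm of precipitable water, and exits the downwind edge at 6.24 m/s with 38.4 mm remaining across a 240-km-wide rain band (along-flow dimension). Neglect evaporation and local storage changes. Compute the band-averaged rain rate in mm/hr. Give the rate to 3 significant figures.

Column moisture flux per unit crosswind length is F = V × PW.
Inflow: F_in = 6.01 × 56 = 336.56 mm·m/s
Outflow: F_out = 6.24 × 38.4 = 239.616 mm·m/s
Steady-state rate R = (F_in − F_out)/L = (336.56 − 239.616) / 240000 m = 4.039e-04 mm/s.
R = 4.039e-04 × 3600 = 1.45 mm/hr.

R ≈ 1.45 mm/hr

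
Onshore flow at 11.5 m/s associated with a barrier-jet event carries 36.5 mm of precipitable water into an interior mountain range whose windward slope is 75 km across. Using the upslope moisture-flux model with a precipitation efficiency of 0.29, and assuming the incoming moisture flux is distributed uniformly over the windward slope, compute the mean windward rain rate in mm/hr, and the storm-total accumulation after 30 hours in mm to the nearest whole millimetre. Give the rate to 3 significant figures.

R ≈ 5.84 mm/hr; total ≈ 175 mm

Incoming column moisture flux per unit ridge length: F = V × PW = 11.5 × 36.5 = 419.75 mm·m/s.
Spread over the 75 km slope with efficiency ε = 0.29: R = ε·F/W = 0.29 × 419.75 / 75000 m = 1.623e-03 mm/s.
R = 1.623e-03 × 3600 = 5.84 mm/hr.
Over 30 h: total = 5.84 × 30 = 175.2 ≈ 175 mm.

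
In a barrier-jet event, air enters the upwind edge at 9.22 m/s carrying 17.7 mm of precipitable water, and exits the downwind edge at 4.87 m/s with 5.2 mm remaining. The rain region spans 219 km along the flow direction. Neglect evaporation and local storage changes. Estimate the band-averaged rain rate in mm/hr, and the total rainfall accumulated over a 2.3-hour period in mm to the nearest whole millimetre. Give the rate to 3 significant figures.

R ≈ 2.27 mm/hr; total ≈ 5 mm

Column moisture flux per unit crosswind length is F = V × PW.
Inflow: F_in = 9.22 × 17.7 = 163.194 mm·m/s
Outflow: F_out = 4.87 × 5.2 = 25.324 mm·m/s
Steady-state rate R = (F_in − F_out)/L = (163.194 − 25.324) / 219000 m = 6.295e-04 mm/s.
R = 6.295e-04 × 3600 = 2.27 mm/hr.
Over 2.3 h: total = 2.27 × 2.3 = 5.221 ≈ 5 mm.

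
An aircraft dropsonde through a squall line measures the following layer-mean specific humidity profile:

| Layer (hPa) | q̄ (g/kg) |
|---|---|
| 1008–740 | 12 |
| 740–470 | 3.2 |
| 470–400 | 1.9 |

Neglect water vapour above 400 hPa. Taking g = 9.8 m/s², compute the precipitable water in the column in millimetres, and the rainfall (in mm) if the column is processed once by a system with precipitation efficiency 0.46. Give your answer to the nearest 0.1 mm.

Precipitable water is the column-integrated vapour mass per unit area: PW = (1/g) Σ q̄ Δp, with q in kg/kg and Δp in Pa (1 kg/m² of water = 1 mm).
Layer 1008–740 hPa: Δp = 268 hPa = 26800 Pa, q̄ = 0.012 kg/kg → 0.012 × 26800 / 9.8 = 32.82 mm
Layer 740–470 hPa: Δp = 270 hPa = 27000 Pa, q̄ = 0.0032 kg/kg → 0.0032 × 27000 / 9.8 = 8.82 mm
Layer 470–400 hPa: Δp = 70 hPa = 7000 Pa, q̄ = 0.0019 kg/kg → 0.0019 × 7000 / 9.8 = 1.36 mm
PW = 32.82 + 8.82 + 1.36 = 43.00 ≈ 43.0 mm.
Rainfall = ε × PW = 0.46 × 43.0 = 19.8 mm.

PW ≈ 43.0 mm; rainfall ≈ 19.8 mm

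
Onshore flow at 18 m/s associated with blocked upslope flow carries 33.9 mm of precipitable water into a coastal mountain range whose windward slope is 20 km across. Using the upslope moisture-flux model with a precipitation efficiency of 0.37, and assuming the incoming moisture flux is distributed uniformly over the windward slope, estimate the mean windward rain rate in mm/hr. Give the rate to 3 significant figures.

R ≈ 40.6 mm/hr

Incoming column moisture flux per unit ridge length: F = V × PW = 18 × 33.9 = 610.2 mm·m/s.
Spread over the 20 km slope with efficiency ε = 0.37: R = ε·F/W = 0.37 × 610.2 / 20000 m = 1.129e-02 mm/s.
R = 1.129e-02 × 3600 = 40.6 mm/hr.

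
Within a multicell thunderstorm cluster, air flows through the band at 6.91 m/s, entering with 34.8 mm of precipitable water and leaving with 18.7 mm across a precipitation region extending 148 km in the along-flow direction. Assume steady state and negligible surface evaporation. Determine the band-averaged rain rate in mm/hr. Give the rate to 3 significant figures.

R ≈ 2.71 mm/hr

Column moisture flux per unit crosswind length is F = V × PW.
Inflow: F_in = 6.91 × 34.8 = 240.468 mm·m/s
Outflow: F_out = 6.91 × 18.7 = 129.217 mm·m/s
Steady-state rate R = (F_in − F_out)/L = (240.468 − 129.217) / 148000 m = 7.517e-04 mm/s.
R = 7.517e-04 × 3600 = 2.71 mm/hr.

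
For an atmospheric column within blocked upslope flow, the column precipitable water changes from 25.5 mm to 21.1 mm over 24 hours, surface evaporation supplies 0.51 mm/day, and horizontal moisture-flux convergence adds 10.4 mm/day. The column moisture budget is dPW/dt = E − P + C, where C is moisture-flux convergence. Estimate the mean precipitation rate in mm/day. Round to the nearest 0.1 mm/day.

dPW/dt = (21.1 − 25.5) mm / (24/24 day) = -4.400 mm/day.
P = E + C − dPW/dt = 0.51 + (10.4) − (-4.400) = 15.3 mm/day.

P ≈ 15.3 mm/day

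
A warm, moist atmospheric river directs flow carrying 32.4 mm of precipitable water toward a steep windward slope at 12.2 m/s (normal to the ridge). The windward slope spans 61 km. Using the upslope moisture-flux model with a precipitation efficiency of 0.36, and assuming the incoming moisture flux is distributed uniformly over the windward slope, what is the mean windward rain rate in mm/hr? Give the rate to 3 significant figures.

Incoming column moisture flux per unit ridge length: F = V × PW = 12.2 × 32.4 = 395.28 mm·m/s.
Spread over the 61 km slope with efficiency ε = 0.36: R = ε·F/W = 0.36 × 395.28 / 61000 m = 2.333e-03 mm/s.
R = 2.333e-03 × 3600 = 8.40 mm/hr.

R ≈ 8.40 mm/hr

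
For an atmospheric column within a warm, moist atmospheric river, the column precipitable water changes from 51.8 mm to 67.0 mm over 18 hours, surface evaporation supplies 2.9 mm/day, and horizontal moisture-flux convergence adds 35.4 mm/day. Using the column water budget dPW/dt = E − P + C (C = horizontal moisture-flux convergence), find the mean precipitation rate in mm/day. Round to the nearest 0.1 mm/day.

dPW/dt = (67.0 − 51.8) mm / (18/24 day) = +20.267 mm/day.
P = E + C − dPW/dt = 2.9 + (35.4) − (+20.267) = 18.0 mm/day.

P ≈ 18.0 mm/day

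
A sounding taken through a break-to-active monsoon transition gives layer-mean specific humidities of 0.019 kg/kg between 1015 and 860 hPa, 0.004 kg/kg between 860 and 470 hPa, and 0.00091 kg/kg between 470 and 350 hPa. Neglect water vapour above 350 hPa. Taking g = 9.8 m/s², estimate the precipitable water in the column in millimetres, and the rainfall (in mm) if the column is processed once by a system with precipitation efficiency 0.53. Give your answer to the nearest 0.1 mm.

Precipitable water is the column-integrated vapour mass per unit area: PW = (1/g) Σ q̄ Δp, with q in kg/kg and Δp in Pa (1 kg/m² of water = 1 mm).
Layer 1015–860 hPa: Δp = 155 hPa = 15500 Pa, q̄ = 0.019 kg/kg → 0.019 × 15500 / 9.8 = 30.05 mm
Layer 860–470 hPa: Δp = 390 hPa = 39000 Pa, q̄ = 0.004 kg/kg → 0.004 × 39000 / 9.8 = 15.92 mm
Layer 470–350 hPa: Δp = 120 hPa = 12000 Pa, q̄ = 0.00091 kg/kg → 0.00091 × 12000 / 9.8 = 1.11 mm
PW = 30.05 + 15.92 + 1.11 = 47.08 ≈ 47.1 mm.
Rainfall = ε × PW = 0.53 × 47.1 = 25.0 mm.

PW ≈ 47.1 mm; rainfall ≈ 25.0 mm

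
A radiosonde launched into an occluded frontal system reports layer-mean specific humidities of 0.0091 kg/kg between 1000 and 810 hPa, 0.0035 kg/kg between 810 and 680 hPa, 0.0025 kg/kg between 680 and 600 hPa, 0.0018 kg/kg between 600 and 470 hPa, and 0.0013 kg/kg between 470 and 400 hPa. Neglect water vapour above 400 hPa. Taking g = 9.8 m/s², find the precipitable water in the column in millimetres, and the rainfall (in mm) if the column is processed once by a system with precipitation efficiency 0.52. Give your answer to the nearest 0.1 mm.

PW ≈ 27.6 mm; rainfall ≈ 14.4 mm

Precipitable water is the column-integrated vapour mass per unit area: PW = (1/g) Σ q̄ Δp, with q in kg/kg and Δp in Pa (1 kg/m² of water = 1 mm).
Layer 1000–810 hPa: Δp = 190 hPa = 19000 Pa, q̄ = 0.0091 kg/kg → 0.0091 × 19000 / 9.8 = 17.64 mm
Layer 810–680 hPa: Δp = 130 hPa = 13000 Pa, q̄ = 0.0035 kg/kg → 0.0035 × 13000 / 9.8 = 4.64 mm
Layer 680–600 hPa: Δp = 80 hPa = 8000 Pa, q̄ = 0.0025 kg/kg → 0.0025 × 8000 / 9.8 = 2.04 mm
Layer 600–470 hPa: Δp = 130 hPa = 13000 Pa, q̄ = 0.0018 kg/kg → 0.0018 × 13000 / 9.8 = 2.39 mm
Layer 470–400 hPa: Δp = 70 hPa = 7000 Pa, q̄ = 0.0013 kg/kg → 0.0013 × 7000 / 9.8 = 0.93 mm
PW = 17.64 + 4.64 + 2.04 + 2.39 + 0.93 = 27.64 ≈ 27.6 mm.
Rainfall = ε × PW = 0.52 × 27.6 = 14.4 mm.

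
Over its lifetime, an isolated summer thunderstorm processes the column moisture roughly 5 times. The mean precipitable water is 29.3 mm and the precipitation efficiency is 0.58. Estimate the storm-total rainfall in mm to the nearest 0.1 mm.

Each cycle deposits ε × PW = 0.58 × 29.3 = 16.994 mm.
Over 5 cycles: 5 × 16.994 = 85.0 mm.

rainfall ≈ 85.0 mm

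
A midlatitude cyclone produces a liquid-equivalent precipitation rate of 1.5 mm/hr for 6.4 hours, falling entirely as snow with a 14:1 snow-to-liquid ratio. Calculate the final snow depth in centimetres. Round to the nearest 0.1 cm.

snow depth ≈ 13.4 cm

Liquid-equivalent depth = 1.5 × 6.4 = 9.6 mm.
Snow depth = 9.6 mm × 14 = 134.4 mm = 13.4 cm.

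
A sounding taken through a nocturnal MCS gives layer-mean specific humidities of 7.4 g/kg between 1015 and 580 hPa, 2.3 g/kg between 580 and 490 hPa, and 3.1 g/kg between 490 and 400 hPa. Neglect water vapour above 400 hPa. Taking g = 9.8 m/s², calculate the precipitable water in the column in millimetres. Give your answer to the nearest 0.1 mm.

PW ≈ 37.8 mm

Precipitable water is the column-integrated vapour mass per unit area: PW = (1/g) Σ q̄ Δp, with q in kg/kg and Δp in Pa (1 kg/m² of water = 1 mm).
Layer 1015–580 hPa: Δp = 435 hPa = 43500 Pa, q̄ = 0.0074 kg/kg → 0.0074 × 43500 / 9.8 = 32.85 mm
Layer 580–490 hPa: Δp = 90 hPa = 9000 Pa, q̄ = 0.0023 kg/kg → 0.0023 × 9000 / 9.8 = 2.11 mm
Layer 490–400 hPa: Δp = 90 hPa = 9000 Pa, q̄ = 0.0031 kg/kg → 0.0031 × 9000 / 9.8 = 2.85 mm
PW = 32.85 + 2.11 + 2.85 = 37.81 ≈ 37.8 mm.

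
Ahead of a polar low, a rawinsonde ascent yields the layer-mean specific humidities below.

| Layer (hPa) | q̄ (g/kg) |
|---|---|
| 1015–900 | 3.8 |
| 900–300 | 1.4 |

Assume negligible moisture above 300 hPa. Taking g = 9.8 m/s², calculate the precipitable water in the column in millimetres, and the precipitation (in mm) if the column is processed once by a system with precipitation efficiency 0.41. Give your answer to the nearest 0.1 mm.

Precipitable water is the column-integrated vapour mass per unit area: PW = (1/g) Σ q̄ Δp, with q in kg/kg and Δp in Pa (1 kg/m² of water = 1 mm).
Layer 1015–900 hPa: Δp = 115 hPa = 11500 Pa, q̄ = 0.0038 kg/kg → 0.0038 × 11500 / 9.8 = 4.46 mm
Layer 900–300 hPa: Δp = 600 hPa = 60000 Pa, q̄ = 0.0014 kg/kg → 0.0014 × 60000 / 9.8 = 8.57 mm
PW = 4.46 + 8.57 = 13.03 ≈ 13.0 mm.
Precipitation = ε × PW = 0.41 × 13.0 = 5.3 mm.

PW ≈ 13.0 mm; precipitation ≈ 5.3 mm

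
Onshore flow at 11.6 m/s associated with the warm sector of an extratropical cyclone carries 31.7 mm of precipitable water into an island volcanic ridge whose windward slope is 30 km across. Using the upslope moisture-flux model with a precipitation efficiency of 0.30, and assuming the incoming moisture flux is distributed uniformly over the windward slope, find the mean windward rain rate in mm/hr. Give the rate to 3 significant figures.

Incoming column moisture flux per unit ridge length: F = V × PW = 11.6 × 31.7 = 367.72 mm·m/s.
Spread over the 30 km slope with efficiency ε = 0.30: R = ε·F/W = 0.30 × 367.72 / 30000 m = 3.677e-03 mm/s.
R = 3.677e-03 × 3600 = 13.2 mm/hr.

R ≈ 13.2 mm/hr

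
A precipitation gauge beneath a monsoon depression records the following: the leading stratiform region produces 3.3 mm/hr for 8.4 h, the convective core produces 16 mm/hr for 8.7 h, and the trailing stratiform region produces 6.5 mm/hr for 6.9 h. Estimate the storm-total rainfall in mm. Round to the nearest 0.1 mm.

total ≈ 211.8 mm

Total = Σ Rᵢ Δtᵢ = 3.3 × 8.4 + 16 × 8.7 + 6.5 × 6.9
      = 27.72 + 139.2 + 44.85 = 211.8 mm.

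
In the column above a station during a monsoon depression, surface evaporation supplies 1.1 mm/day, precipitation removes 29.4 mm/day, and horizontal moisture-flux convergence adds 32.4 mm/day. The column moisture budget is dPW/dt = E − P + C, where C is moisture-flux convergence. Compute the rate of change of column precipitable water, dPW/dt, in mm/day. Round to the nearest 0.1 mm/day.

dPW/dt ≈ 4.1 mm/day

dPW/dt = E − P + C = 1.1 − 29.4 + (32.4) = 4.1 mm/day.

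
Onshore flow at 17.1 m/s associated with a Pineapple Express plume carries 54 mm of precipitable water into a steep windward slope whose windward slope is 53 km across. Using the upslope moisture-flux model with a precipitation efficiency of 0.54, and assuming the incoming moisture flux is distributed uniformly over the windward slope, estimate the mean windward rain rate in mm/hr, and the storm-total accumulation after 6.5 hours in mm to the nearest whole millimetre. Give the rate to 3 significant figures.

Incoming column moisture flux per unit ridge length: F = V × PW = 17.1 × 54 = 923.4 mm·m/s.
Spread over the 53 km slope with efficiency ε = 0.54: R = ε·F/W = 0.54 × 923.4 / 53000 m = 9.408e-03 mm/s.
R = 9.408e-03 × 3600 = 33.9 mm/hr.
Over 6.5 h: total = 33.9 × 6.5 = 220.35 ≈ 220 mm.

R ≈ 33.9 mm/hr; total ≈ 220 mm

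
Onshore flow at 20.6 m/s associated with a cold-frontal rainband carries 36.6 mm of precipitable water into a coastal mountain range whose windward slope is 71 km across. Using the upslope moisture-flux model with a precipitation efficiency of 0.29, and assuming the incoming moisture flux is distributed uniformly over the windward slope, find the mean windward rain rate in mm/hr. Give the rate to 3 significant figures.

R ≈ 11.1 mm/hr

Incoming column moisture flux per unit ridge length: F = V × PW = 20.6 × 36.6 = 753.96 mm·m/s.
Spread over the 71 km slope with efficiency ε = 0.29: R = ε·F/W = 0.29 × 753.96 / 71000 m = 3.080e-03 mm/s.
R = 3.080e-03 × 3600 = 11.1 mm/hr.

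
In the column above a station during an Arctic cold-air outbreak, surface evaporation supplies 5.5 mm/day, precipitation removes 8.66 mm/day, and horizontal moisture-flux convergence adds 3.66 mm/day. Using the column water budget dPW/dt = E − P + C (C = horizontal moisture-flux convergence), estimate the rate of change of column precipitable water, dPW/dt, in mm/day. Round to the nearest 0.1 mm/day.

dPW/dt = E − P + C = 5.5 − 8.66 + (3.66) = 0.5 mm/day.

dPW/dt ≈ 0.5 mm/day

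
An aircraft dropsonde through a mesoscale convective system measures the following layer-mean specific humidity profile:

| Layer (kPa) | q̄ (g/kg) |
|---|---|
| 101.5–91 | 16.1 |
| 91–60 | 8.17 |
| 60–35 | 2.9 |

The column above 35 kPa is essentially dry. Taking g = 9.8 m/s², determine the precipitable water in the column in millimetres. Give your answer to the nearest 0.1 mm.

Precipitable water is the column-integrated vapour mass per unit area: PW = (1/g) Σ q̄ Δp, with q in kg/kg and Δp in Pa (1 kg/m² of water = 1 mm).
Layer 101.5–91 kPa: Δp = 105 hPa = 10500 Pa, q̄ = 0.0161 kg/kg → 0.0161 × 10500 / 9.8 = 17.25 mm
Layer 91–60 kPa: Δp = 310 hPa = 31000 Pa, q̄ = 0.00817 kg/kg → 0.00817 × 31000 / 9.8 = 25.84 mm
Layer 60–35 kPa: Δp = 250 hPa = 25000 Pa, q̄ = 0.0029 kg/kg → 0.0029 × 25000 / 9.8 = 7.40 mm
PW = 17.25 + 25.84 + 7.40 = 50.49 ≈ 50.5 mm.

PW ≈ 50.5 mm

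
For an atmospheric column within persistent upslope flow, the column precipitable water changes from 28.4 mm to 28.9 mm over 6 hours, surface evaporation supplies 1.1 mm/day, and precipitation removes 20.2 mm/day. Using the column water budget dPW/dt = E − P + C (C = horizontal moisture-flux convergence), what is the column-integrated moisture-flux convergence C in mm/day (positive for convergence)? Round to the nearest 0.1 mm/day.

C ≈ 21.1 mm/day

dPW/dt = (28.9 − 28.4) mm / (6/24 day) = +2.000 mm/day.
C = dPW/dt − E + P = (+2.000) − 1.1 + 20.2 = 21.1 mm/day.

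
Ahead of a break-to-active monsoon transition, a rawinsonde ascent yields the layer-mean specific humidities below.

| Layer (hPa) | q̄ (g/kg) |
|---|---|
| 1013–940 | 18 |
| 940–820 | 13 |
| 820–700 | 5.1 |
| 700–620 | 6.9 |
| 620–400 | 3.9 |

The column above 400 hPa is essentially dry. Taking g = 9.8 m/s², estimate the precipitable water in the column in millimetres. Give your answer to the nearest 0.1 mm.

PW ≈ 50.0 mm

Precipitable water is the column-integrated vapour mass per unit area: PW = (1/g) Σ q̄ Δp, with q in kg/kg and Δp in Pa (1 kg/m² of water = 1 mm).
Layer 1013–940 hPa: Δp = 73 hPa = 7300 Pa, q̄ = 0.018 kg/kg → 0.018 × 7300 / 9.8 = 13.41 mm
Layer 940–820 hPa: Δp = 120 hPa = 12000 Pa, q̄ = 0.013 kg/kg → 0.013 × 12000 / 9.8 = 15.92 mm
Layer 820–700 hPa: Δp = 120 hPa = 12000 Pa, q̄ = 0.0051 kg/kg → 0.0051 × 12000 / 9.8 = 6.24 mm
Layer 700–620 hPa: Δp = 80 hPa = 8000 Pa, q̄ = 0.0069 kg/kg → 0.0069 × 8000 / 9.8 = 5.63 mm
Layer 620–400 hPa: Δp = 220 hPa = 22000 Pa, q̄ = 0.0039 kg/kg → 0.0039 × 22000 / 9.8 = 8.76 mm
PW = 13.41 + 15.92 + 6.24 + 5.63 + 8.76 = 49.96 ≈ 50.0 mm.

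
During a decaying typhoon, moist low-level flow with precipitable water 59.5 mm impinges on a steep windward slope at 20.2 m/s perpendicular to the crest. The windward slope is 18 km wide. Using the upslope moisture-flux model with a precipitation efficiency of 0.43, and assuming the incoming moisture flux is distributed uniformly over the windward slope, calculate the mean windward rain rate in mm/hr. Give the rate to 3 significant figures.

R ≈ 103 mm/hr

Incoming column moisture flux per unit ridge length: F = V × PW = 20.2 × 59.5 = 1201.9 mm·m/s.
Spread over the 18 km slope with efficiency ε = 0.43: R = ε·F/W = 0.43 × 1201.9 / 18000 m = 2.871e-02 mm/s.
R = 2.871e-02 × 3600 = 103 mm/hr.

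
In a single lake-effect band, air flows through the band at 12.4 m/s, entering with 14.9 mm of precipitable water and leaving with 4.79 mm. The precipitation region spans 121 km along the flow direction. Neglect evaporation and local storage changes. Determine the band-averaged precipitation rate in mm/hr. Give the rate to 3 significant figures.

Column moisture flux per unit crosswind length is F = V × PW.
Inflow: F_in = 12.4 × 14.9 = 184.76 mm·m/s
Outflow: F_out = 12.4 × 4.79 = 59.396 mm·m/s
Steady-state rate R = (F_in − F_out)/L = (184.76 − 59.396) / 121000 m = 1.036e-03 mm/s.
R = 1.036e-03 × 3600 = 3.73 mm/hr.

R ≈ 3.73 mm/hr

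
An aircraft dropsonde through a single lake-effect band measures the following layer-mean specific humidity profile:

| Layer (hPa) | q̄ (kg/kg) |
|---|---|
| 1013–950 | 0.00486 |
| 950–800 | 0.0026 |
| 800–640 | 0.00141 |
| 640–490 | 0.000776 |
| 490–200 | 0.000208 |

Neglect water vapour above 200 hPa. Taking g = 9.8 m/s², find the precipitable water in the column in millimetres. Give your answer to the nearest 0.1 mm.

Precipitable water is the column-integrated vapour mass per unit area: PW = (1/g) Σ q̄ Δp, with q in kg/kg and Δp in Pa (1 kg/m² of water = 1 mm).
Layer 1013–950 hPa: Δp = 63 hPa = 6300 Pa, q̄ = 0.00486 kg/kg → 0.00486 × 6300 / 9.8 = 3.12 mm
Layer 950–800 hPa: Δp = 150 hPa = 15000 Pa, q̄ = 0.0026 kg/kg → 0.0026 × 15000 / 9.8 = 3.98 mm
Layer 800–640 hPa: Δp = 160 hPa = 16000 Pa, q̄ = 0.00141 kg/kg → 0.00141 × 16000 / 9.8 = 2.30 mm
Layer 640–490 hPa: Δp = 150 hPa = 15000 Pa, q̄ = 0.000776 kg/kg → 0.000776 × 15000 / 9.8 = 1.19 mm
Layer 490–200 hPa: Δp = 290 hPa = 29000 Pa, q̄ = 0.000208 kg/kg → 0.000208 × 29000 / 9.8 = 0.62 mm
PW = 3.12 + 3.98 + 2.30 + 1.19 + 0.62 = 11.21 ≈ 11.2 mm.

PW ≈ 11.2 mm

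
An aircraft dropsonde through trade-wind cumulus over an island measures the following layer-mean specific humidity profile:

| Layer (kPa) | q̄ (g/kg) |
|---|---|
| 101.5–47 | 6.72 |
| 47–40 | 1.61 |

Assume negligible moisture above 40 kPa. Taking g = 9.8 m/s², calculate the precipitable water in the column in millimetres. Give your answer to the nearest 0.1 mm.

Precipitable water is the column-integrated vapour mass per unit area: PW = (1/g) Σ q̄ Δp, with q in kg/kg and Δp in Pa (1 kg/m² of water = 1 mm).
Layer 101.5–47 kPa: Δp = 545 hPa = 54500 Pa, q̄ = 0.00672 kg/kg → 0.00672 × 54500 / 9.8 = 37.37 mm
Layer 47–40 kPa: Δp = 70 hPa = 7000 Pa, q̄ = 0.00161 kg/kg → 0.00161 × 7000 / 9.8 = 1.15 mm
PW = 37.37 + 1.15 = 38.52 ≈ 38.5 mm.

PW ≈ 38.5 mm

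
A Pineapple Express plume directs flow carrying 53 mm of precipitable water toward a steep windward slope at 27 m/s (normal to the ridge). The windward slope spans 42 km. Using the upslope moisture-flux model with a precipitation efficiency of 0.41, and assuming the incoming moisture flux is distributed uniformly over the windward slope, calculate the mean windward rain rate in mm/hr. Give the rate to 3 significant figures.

Incoming column moisture flux per unit ridge length: F = V × PW = 27 × 53 = 1431 mm·m/s.
Spread over the 42 km slope with efficiency ε = 0.41: R = ε·F/W = 0.41 × 1431 / 42000 m = 1.397e-02 mm/s.
R = 1.397e-02 × 3600 = 50.3 mm/hr.

R ≈ 50.3 mm/hr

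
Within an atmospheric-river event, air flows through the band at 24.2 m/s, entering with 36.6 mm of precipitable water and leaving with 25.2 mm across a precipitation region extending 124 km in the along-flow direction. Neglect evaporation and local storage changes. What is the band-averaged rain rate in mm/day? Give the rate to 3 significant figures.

R ≈ 192 mm/day

Column moisture flux per unit crosswind length is F = V × PW.
Inflow: F_in = 24.2 × 36.6 = 885.72 mm·m/s
Outflow: F_out = 24.2 × 25.2 = 609.84 mm·m/s
Steady-state rate R = (F_in − F_out)/L = (885.72 − 609.84) / 124000 m = 2.225e-03 mm/s.
R = 2.225e-03 × 3600 × 24 = 192 mm/day.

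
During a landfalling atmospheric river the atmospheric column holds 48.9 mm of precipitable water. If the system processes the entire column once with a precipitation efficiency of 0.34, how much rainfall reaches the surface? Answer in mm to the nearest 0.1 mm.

rainfall ≈ 16.6 mm

Rainfall = ε × PW = 0.34 × 48.9 = 16.6 mm.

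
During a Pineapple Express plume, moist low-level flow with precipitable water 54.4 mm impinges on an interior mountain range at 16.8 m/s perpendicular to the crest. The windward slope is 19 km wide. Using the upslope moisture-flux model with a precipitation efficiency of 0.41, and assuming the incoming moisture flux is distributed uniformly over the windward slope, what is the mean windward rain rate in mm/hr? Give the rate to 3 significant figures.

R ≈ 71.0 mm/hr

Incoming column moisture flux per unit ridge length: F = V × PW = 16.8 × 54.4 = 913.92 mm·m/s.
Spread over the 19 km slope with efficiency ε = 0.41: R = ε·F/W = 0.41 × 913.92 / 19000 m = 1.972e-02 mm/s.
R = 1.972e-02 × 3600 = 71.0 mm/hr.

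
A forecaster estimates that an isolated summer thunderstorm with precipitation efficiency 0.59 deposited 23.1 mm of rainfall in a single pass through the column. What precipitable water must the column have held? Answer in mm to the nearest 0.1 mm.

PW = rainfall / ε = 23.1 / 0.59 = 39.2 mm.

PW ≈ 39.2 mm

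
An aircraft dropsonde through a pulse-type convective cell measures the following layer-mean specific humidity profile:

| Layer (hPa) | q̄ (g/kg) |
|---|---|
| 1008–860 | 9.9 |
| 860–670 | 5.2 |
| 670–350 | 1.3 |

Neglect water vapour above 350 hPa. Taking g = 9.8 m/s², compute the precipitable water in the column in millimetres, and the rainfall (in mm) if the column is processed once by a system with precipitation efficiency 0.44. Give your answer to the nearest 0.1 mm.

PW ≈ 29.3 mm; rainfall ≈ 12.9 mm

Precipitable water is the column-integrated vapour mass per unit area: PW = (1/g) Σ q̄ Δp, with q in kg/kg and Δp in Pa (1 kg/m² of water = 1 mm).
Layer 1008–860 hPa: Δp = 148 hPa = 14800 Pa, q̄ = 0.0099 kg/kg → 0.0099 × 14800 / 9.8 = 14.95 mm
Layer 860–670 hPa: Δp = 190 hPa = 19000 Pa, q̄ = 0.0052 kg/kg → 0.0052 × 19000 / 9.8 = 10.08 mm
Layer 670–350 hPa: Δp = 320 hPa = 32000 Pa, q̄ = 0.0013 kg/kg → 0.0013 × 32000 / 9.8 = 4.24 mm
PW = 14.95 + 10.08 + 4.24 = 29.27 ≈ 29.3 mm.
Rainfall = ε × PW = 0.44 × 29.3 = 12.9 mm.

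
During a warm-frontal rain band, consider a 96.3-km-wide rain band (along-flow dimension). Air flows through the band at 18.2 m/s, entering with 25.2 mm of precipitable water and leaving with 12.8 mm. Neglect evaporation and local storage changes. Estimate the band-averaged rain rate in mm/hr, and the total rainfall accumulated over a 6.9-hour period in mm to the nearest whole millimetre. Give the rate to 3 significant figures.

R ≈ 8.44 mm/hr; total ≈ 58 mm

Column moisture flux per unit crosswind length is F = V × PW.
Inflow: F_in = 18.2 × 25.2 = 458.64 mm·m/s
Outflow: F_out = 18.2 × 12.8 = 232.96 mm·m/s
Steady-state rate R = (F_in − F_out)/L = (458.64 − 232.96) / 96300 m = 2.344e-03 mm/s.
R = 2.344e-03 × 3600 = 8.44 mm/hr.
Over 6.9 h: total = 8.44 × 6.9 = 58.236 ≈ 58 mm.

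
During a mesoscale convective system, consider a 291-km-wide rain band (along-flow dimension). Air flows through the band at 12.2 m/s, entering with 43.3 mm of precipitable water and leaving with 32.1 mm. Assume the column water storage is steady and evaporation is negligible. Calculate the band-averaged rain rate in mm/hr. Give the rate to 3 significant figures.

R ≈ 1.69 mm/hr

Column moisture flux per unit crosswind length is F = V × PW.
Inflow: F_in = 12.2 × 43.3 = 528.26 mm·m/s
Outflow: F_out = 12.2 × 32.1 = 391.62 mm·m/s
Steady-state rate R = (F_in − F_out)/L = (528.26 − 391.62) / 291000 m = 4.696e-04 mm/s.
R = 4.696e-04 × 3600 = 1.69 mm/hr.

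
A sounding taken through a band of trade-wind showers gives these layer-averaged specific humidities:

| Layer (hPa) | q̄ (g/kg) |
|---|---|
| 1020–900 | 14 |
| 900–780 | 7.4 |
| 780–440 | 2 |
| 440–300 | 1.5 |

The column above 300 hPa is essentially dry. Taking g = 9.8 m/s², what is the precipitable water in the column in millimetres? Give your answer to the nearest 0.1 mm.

PW ≈ 35.3 mm

Precipitable water is the column-integrated vapour mass per unit area: PW = (1/g) Σ q̄ Δp, with q in kg/kg and Δp in Pa (1 kg/m² of water = 1 mm).
Layer 1020–900 hPa: Δp = 120 hPa = 12000 Pa, q̄ = 0.014 kg/kg → 0.014 × 12000 / 9.8 = 17.14 mm
Layer 900–780 hPa: Δp = 120 hPa = 12000 Pa, q̄ = 0.0074 kg/kg → 0.0074 × 12000 / 9.8 = 9.06 mm
Layer 780–440 hPa: Δp = 340 hPa = 34000 Pa, q̄ = 0.002 kg/kg → 0.002 × 34000 / 9.8 = 6.94 mm
Layer 440–300 hPa: Δp = 140 hPa = 14000 Pa, q̄ = 0.0015 kg/kg → 0.0015 × 14000 / 9.8 = 2.14 mm
PW = 17.14 + 9.06 + 6.94 + 2.14 = 35.28 ≈ 35.3 mm.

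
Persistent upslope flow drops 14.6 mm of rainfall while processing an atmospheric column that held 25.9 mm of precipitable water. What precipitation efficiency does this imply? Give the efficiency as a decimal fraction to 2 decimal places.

ε ≈ 0.56

ε = rainfall / PW = 14.6 / 25.9 = 0.56.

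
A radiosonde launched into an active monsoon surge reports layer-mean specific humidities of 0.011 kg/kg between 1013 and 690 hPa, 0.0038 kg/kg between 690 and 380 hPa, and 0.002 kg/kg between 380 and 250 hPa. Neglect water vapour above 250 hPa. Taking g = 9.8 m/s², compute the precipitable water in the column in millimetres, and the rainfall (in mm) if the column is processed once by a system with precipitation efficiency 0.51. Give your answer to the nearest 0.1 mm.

Precipitable water is the column-integrated vapour mass per unit area: PW = (1/g) Σ q̄ Δp, with q in kg/kg and Δp in Pa (1 kg/m² of water = 1 mm).
Layer 1013–690 hPa: Δp = 323 hPa = 32300 Pa, q̄ = 0.011 kg/kg → 0.011 × 32300 / 9.8 = 36.26 mm
Layer 690–380 hPa: Δp = 310 hPa = 31000 Pa, q̄ = 0.0038 kg/kg → 0.0038 × 31000 / 9.8 = 12.02 mm
Layer 380–250 hPa: Δp = 130 hPa = 13000 Pa, q̄ = 0.002 kg/kg → 0.002 × 13000 / 9.8 = 2.65 mm
PW = 36.26 + 12.02 + 2.65 = 50.93 ≈ 50.9 mm.
Rainfall = ε × PW = 0.51 × 50.9 = 26.0 mm.

PW ≈ 50.9 mm; rainfall ≈ 26.0 mm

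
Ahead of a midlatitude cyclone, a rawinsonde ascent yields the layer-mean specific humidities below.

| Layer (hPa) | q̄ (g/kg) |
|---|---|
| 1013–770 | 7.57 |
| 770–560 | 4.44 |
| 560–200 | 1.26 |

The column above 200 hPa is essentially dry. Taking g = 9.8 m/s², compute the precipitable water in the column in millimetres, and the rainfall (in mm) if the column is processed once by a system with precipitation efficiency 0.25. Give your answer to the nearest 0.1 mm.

Precipitable water is the column-integrated vapour mass per unit area: PW = (1/g) Σ q̄ Δp, with q in kg/kg and Δp in Pa (1 kg/m² of water = 1 mm).
Layer 1013–770 hPa: Δp = 243 hPa = 24300 Pa, q̄ = 0.00757 kg/kg → 0.00757 × 24300 / 9.8 = 18.77 mm
Layer 770–560 hPa: Δp = 210 hPa = 21000 Pa, q̄ = 0.00444 kg/kg → 0.00444 × 21000 / 9.8 = 9.51 mm
Layer 560–200 hPa: Δp = 360 hPa = 36000 Pa, q̄ = 0.00126 kg/kg → 0.00126 × 36000 / 9.8 = 4.63 mm
PW = 18.77 + 9.51 + 4.63 = 32.91 ≈ 32.9 mm.
Rainfall = ε × PW = 0.25 × 32.9 = 8.2 mm.

PW ≈ 32.9 mm; rainfall ≈ 8.2 mm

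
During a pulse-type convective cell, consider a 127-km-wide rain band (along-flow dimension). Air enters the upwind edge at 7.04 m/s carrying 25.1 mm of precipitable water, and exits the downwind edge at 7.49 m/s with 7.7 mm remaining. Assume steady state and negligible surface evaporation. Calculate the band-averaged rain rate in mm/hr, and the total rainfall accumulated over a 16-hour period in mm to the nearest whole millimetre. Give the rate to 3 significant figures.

Column moisture flux per unit crosswind length is F = V × PW.
Inflow: F_in = 7.04 × 25.1 = 176.704 mm·m/s
Outflow: F_out = 7.49 × 7.7 = 57.673 mm·m/s
Steady-state rate R = (F_in − F_out)/L = (176.704 − 57.673) / 127000 m = 9.373e-04 mm/s.
R = 9.373e-04 × 3600 = 3.37 mm/hr.
Over 16 h: total = 3.37 × 16 = 53.92 ≈ 54 mm.

R ≈ 3.37 mm/hr; total ≈ 54 mm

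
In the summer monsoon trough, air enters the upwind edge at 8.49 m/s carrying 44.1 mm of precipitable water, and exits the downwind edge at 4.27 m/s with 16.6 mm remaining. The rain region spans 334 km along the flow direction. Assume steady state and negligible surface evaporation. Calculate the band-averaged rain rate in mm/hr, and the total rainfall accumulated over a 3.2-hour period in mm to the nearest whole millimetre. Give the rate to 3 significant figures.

Column moisture flux per unit crosswind length is F = V × PW.
Inflow: F_in = 8.49 × 44.1 = 374.409 mm·m/s
Outflow: F_out = 4.27 × 16.6 = 70.882 mm·m/s
Steady-state rate R = (F_in − F_out)/L = (374.409 − 70.882) / 334000 m = 9.088e-04 mm/s.
R = 9.088e-04 × 3600 = 3.27 mm/hr.
Over 3.2 h: total = 3.27 × 3.2 = 10.464 ≈ 10 mm.

R ≈ 3.27 mm/hr; total ≈ 10 mm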